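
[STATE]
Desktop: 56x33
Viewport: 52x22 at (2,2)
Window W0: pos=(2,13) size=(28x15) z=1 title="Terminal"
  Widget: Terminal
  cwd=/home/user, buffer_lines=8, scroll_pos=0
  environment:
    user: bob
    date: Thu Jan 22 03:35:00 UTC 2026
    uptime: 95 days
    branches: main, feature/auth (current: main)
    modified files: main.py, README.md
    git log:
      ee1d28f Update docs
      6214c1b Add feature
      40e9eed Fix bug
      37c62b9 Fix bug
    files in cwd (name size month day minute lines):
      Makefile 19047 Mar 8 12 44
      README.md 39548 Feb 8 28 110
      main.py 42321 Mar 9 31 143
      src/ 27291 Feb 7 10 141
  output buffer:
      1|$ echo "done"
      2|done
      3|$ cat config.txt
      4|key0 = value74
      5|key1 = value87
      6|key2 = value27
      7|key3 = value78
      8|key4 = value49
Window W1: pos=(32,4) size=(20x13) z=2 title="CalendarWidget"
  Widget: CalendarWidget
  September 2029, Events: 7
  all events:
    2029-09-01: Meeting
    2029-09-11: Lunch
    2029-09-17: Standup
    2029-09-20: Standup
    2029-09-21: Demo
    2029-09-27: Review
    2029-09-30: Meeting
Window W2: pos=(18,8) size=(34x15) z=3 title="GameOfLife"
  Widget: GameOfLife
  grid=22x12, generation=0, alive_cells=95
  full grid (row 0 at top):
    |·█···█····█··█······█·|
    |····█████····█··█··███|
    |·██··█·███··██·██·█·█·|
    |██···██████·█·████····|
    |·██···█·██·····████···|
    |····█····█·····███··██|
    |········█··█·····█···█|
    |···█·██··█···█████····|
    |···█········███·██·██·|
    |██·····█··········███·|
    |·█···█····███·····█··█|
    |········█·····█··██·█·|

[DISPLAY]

                                                    
                                                    
                              ┏━━━━━━━━━━━━━━━━━━┓  
                              ┃ CalendarWidget   ┃  
                              ┠──────────────────┨  
                              ┃  September 2029  ┃  
                ┏━━━━━━━━━━━━━━━━━━━━━━━━━━━━━━━━┓  
                ┃ GameOfLife                     ┃  
                ┠────────────────────────────────┨  
                ┃Gen: 0                          ┃  
                ┃····█████····█··█··███          ┃  
┏━━━━━━━━━━━━━━━┃·██··█·███··██·██·█·█·          ┃  
┃ Terminal      ┃██···██████·█·████····          ┃  
┠───────────────┃·██···█·██·····████···          ┃  
┃$ echo "done"  ┃····█····█·····███··██          ┃  
┃done           ┃········█··█·····█···█          ┃  
┃$ cat config.tx┃···█·██··█···█████····          ┃  
┃key0 = value74 ┃···█········███·██·██·          ┃  
┃key1 = value87 ┃██·····█··········███·          ┃  
┃key2 = value27 ┃·█···█····███·····█··█          ┃  
┃key3 = value78 ┗━━━━━━━━━━━━━━━━━━━━━━━━━━━━━━━━┛  
┃key4 = value49            ┃                        


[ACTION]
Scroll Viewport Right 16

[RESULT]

                                                    
                                                    
                            ┏━━━━━━━━━━━━━━━━━━┓    
                            ┃ CalendarWidget   ┃    
                            ┠──────────────────┨    
                            ┃  September 2029  ┃    
              ┏━━━━━━━━━━━━━━━━━━━━━━━━━━━━━━━━┓    
              ┃ GameOfLife                     ┃    
              ┠────────────────────────────────┨    
              ┃Gen: 0                          ┃    
              ┃····█████····█··█··███          ┃    
━━━━━━━━━━━━━━┃·██··█·███··██·██·█·█·          ┃    
Terminal      ┃██···██████·█·████····          ┃    
──────────────┃·██···█·██·····████···          ┃    
 echo "done"  ┃····█····█·····███··██          ┃    
one           ┃········█··█·····█···█          ┃    
 cat config.tx┃···█·██··█···█████····          ┃    
ey0 = value74 ┃···█········███·██·██·          ┃    
ey1 = value87 ┃██·····█··········███·          ┃    
ey2 = value27 ┃·█···█····███·····█··█          ┃    
ey3 = value78 ┗━━━━━━━━━━━━━━━━━━━━━━━━━━━━━━━━┛    
ey4 = value49            ┃                          


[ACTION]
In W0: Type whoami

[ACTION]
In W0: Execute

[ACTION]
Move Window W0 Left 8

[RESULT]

                                                    
                                                    
                            ┏━━━━━━━━━━━━━━━━━━┓    
                            ┃ CalendarWidget   ┃    
                            ┠──────────────────┨    
                            ┃  September 2029  ┃    
              ┏━━━━━━━━━━━━━━━━━━━━━━━━━━━━━━━━┓    
              ┃ GameOfLife                     ┃    
              ┠────────────────────────────────┨    
              ┃Gen: 0                          ┃    
              ┃····█████····█··█··███          ┃    
━━━━━━━━━━━━━━┃·██··█·███··██·██·█·█·          ┃    
rminal        ┃██···██████·█·████····          ┃    
──────────────┃·██···█·██·····████···          ┃    
cho "done"    ┃····█····█·····███··██          ┃    
e             ┃········█··█·····█···█          ┃    
at config.txt ┃···█·██··█···█████····          ┃    
0 = value74   ┃···█········███·██·██·          ┃    
1 = value87   ┃██·····█··········███·          ┃    
2 = value27   ┃·█···█····███·····█··█          ┃    
3 = value78   ┗━━━━━━━━━━━━━━━━━━━━━━━━━━━━━━━━┛    
4 = value49            ┃                            


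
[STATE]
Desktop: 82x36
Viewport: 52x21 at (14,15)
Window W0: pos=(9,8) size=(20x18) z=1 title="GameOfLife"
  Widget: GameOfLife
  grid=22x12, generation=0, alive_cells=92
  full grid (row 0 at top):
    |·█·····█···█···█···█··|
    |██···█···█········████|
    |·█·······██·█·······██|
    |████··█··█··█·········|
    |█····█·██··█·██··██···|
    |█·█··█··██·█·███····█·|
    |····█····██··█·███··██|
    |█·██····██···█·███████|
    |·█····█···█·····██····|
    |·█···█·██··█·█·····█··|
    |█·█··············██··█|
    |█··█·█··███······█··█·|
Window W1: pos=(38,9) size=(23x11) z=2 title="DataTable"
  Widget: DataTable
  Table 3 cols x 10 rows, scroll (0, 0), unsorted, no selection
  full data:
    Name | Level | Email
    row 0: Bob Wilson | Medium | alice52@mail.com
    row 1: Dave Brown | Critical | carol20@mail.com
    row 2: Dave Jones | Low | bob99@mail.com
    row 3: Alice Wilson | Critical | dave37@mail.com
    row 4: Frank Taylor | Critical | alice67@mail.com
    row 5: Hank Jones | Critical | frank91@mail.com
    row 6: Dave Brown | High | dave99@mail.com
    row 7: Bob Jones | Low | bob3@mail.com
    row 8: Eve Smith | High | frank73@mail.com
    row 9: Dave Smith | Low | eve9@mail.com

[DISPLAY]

█··█··█·······┃         ┃Dave Brown  │Critical┃     
·██··█·██··██·┃         ┃Dave Jones  │Low     ┃     
··██·█·███····┃         ┃Alice Wilson│Critical┃     
···██··█·███··┃         ┃Frank Taylor│Critical┃     
··██···█·█████┃         ┗━━━━━━━━━━━━━━━━━━━━━┛     
█···█·····██··┃                                     
·██··█·█·····█┃                                     
···········██·┃                                     
··███······█··┃                                     
              ┃                                     
━━━━━━━━━━━━━━┛                                     
                                                    
                                                    
                                                    
                                                    
                                                    
                                                    
                                                    
                                                    
                                                    
                                                    


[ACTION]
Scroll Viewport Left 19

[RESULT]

         ┃██··█··█··█·······┃         ┃Dave Brown  │
         ┃···█·██··█·██··██·┃         ┃Dave Jones  │
         ┃█··█··██·█·███····┃         ┃Alice Wilson│
         ┃··█····██··█·███··┃         ┃Frank Taylor│
         ┃██····██···█·█████┃         ┗━━━━━━━━━━━━━
         ┃····█···█·····██··┃                       
         ┃···█·██··█·█·····█┃                       
         ┃█··············██·┃                       
         ┃·█·█··███······█··┃                       
         ┃                  ┃                       
         ┗━━━━━━━━━━━━━━━━━━┛                       
                                                    
                                                    
                                                    
                                                    
                                                    
                                                    
                                                    
                                                    
                                                    
                                                    


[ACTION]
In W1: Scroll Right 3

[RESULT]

         ┃██··█··█··█·······┃         ┃e Brown  │Cri
         ┃···█·██··█·██··██·┃         ┃e Jones  │Low
         ┃█··█··██·█·███····┃         ┃ce Wilson│Cri
         ┃··█····██··█·███··┃         ┃nk Taylor│Cri
         ┃██····██···█·█████┃         ┗━━━━━━━━━━━━━
         ┃····█···█·····██··┃                       
         ┃···█·██··█·█·····█┃                       
         ┃█··············██·┃                       
         ┃·█·█··███······█··┃                       
         ┃                  ┃                       
         ┗━━━━━━━━━━━━━━━━━━┛                       
                                                    
                                                    
                                                    
                                                    
                                                    
                                                    
                                                    
                                                    
                                                    
                                                    


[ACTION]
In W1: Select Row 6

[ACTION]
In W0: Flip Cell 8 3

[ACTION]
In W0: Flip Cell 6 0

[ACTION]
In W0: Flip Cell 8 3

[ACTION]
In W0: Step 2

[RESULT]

         ┃·█████·█··█·······┃         ┃e Brown  │Cri
         ┃·█······███······█┃         ┃e Jones  │Low
         ┃·····█····█······█┃         ┃ce Wilson│Cri
         ┃█·█·██··········█·┃         ┃nk Taylor│Cri
         ┃██·········██·····┃         ┗━━━━━━━━━━━━━
         ┃·█··█········█····┃                       
         ┃██·······█···█████┃                       
         ┃██·████·······█··█┃                       
         ┃···············█··┃                       
         ┃                  ┃                       
         ┗━━━━━━━━━━━━━━━━━━┛                       
                                                    
                                                    
                                                    
                                                    
                                                    
                                                    
                                                    
                                                    
                                                    
                                                    


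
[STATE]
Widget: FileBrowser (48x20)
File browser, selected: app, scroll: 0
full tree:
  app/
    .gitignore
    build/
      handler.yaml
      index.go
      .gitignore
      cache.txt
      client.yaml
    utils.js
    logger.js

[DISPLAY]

> [-] app/                                      
    .gitignore                                  
    [+] build/                                  
    utils.js                                    
    logger.js                                   
                                                
                                                
                                                
                                                
                                                
                                                
                                                
                                                
                                                
                                                
                                                
                                                
                                                
                                                
                                                


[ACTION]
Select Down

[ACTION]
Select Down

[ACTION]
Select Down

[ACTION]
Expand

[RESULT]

  [-] app/                                      
    .gitignore                                  
    [+] build/                                  
  > utils.js                                    
    logger.js                                   
                                                
                                                
                                                
                                                
                                                
                                                
                                                
                                                
                                                
                                                
                                                
                                                
                                                
                                                
                                                


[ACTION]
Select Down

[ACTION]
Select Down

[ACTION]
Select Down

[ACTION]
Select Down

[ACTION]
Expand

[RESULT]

  [-] app/                                      
    .gitignore                                  
    [+] build/                                  
    utils.js                                    
  > logger.js                                   
                                                
                                                
                                                
                                                
                                                
                                                
                                                
                                                
                                                
                                                
                                                
                                                
                                                
                                                
                                                


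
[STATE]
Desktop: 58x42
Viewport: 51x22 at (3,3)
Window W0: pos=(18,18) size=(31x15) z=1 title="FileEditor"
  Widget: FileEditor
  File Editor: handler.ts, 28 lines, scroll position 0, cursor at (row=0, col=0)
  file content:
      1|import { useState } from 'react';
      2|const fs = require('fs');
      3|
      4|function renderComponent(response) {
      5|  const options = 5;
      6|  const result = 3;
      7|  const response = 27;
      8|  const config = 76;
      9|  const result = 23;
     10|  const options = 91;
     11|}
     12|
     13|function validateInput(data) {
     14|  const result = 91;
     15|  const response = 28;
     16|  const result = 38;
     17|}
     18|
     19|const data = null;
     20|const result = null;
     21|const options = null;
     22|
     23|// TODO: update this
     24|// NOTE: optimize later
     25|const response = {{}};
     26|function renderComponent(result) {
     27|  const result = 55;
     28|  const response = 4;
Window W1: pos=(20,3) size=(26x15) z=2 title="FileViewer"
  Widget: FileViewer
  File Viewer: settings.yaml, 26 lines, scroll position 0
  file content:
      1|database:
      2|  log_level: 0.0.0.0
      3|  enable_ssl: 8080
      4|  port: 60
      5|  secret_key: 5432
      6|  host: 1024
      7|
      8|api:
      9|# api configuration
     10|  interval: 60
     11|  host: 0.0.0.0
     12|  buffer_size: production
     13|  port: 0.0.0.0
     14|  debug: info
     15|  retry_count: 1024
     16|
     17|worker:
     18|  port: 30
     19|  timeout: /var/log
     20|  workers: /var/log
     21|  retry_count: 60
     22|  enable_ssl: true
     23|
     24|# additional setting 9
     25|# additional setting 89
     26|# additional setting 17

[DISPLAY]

                 ┏━━━━━━━━━━━━━━━━━━━━━━━━┓        
                 ┃ FileViewer             ┃        
                 ┠────────────────────────┨        
                 ┃database:              ▲┃        
                 ┃  log_level: 0.0.0.0   █┃        
                 ┃  enable_ssl: 8080     ░┃        
                 ┃  port: 60             ░┃        
                 ┃  secret_key: 5432     ░┃        
                 ┃  host: 1024           ░┃        
                 ┃                       ░┃        
                 ┃api:                   ░┃        
                 ┃# api configuration    ░┃        
                 ┃  interval: 60         ░┃        
                 ┃  host: 0.0.0.0        ▼┃        
                 ┗━━━━━━━━━━━━━━━━━━━━━━━━┛        
               ┏━━━━━━━━━━━━━━━━━━━━━━━━━━━━━┓     
               ┃ FileEditor                  ┃     
               ┠─────────────────────────────┨     
               ┃█mport { useState } from 're▲┃     
               ┃const fs = require('fs');   █┃     
               ┃                            ░┃     
               ┃function renderComponent(res░┃     


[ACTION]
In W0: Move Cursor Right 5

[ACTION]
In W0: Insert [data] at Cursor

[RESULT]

                 ┏━━━━━━━━━━━━━━━━━━━━━━━━┓        
                 ┃ FileViewer             ┃        
                 ┠────────────────────────┨        
                 ┃database:              ▲┃        
                 ┃  log_level: 0.0.0.0   █┃        
                 ┃  enable_ssl: 8080     ░┃        
                 ┃  port: 60             ░┃        
                 ┃  secret_key: 5432     ░┃        
                 ┃  host: 1024           ░┃        
                 ┃                       ░┃        
                 ┃api:                   ░┃        
                 ┃# api configuration    ░┃        
                 ┃  interval: 60         ░┃        
                 ┃  host: 0.0.0.0        ▼┃        
                 ┗━━━━━━━━━━━━━━━━━━━━━━━━┛        
               ┏━━━━━━━━━━━━━━━━━━━━━━━━━━━━━┓     
               ┃ FileEditor                  ┃     
               ┠─────────────────────────────┨     
               ┃impordata█ { useState } from▲┃     
               ┃const fs = require('fs');   █┃     
               ┃                            ░┃     
               ┃function renderComponent(res░┃     


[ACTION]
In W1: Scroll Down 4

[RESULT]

                 ┏━━━━━━━━━━━━━━━━━━━━━━━━┓        
                 ┃ FileViewer             ┃        
                 ┠────────────────────────┨        
                 ┃  secret_key: 5432     ▲┃        
                 ┃  host: 1024           ░┃        
                 ┃                       ░┃        
                 ┃api:                   █┃        
                 ┃# api configuration    ░┃        
                 ┃  interval: 60         ░┃        
                 ┃  host: 0.0.0.0        ░┃        
                 ┃  buffer_size: producti░┃        
                 ┃  port: 0.0.0.0        ░┃        
                 ┃  debug: info          ░┃        
                 ┃  retry_count: 1024    ▼┃        
                 ┗━━━━━━━━━━━━━━━━━━━━━━━━┛        
               ┏━━━━━━━━━━━━━━━━━━━━━━━━━━━━━┓     
               ┃ FileEditor                  ┃     
               ┠─────────────────────────────┨     
               ┃impordata█ { useState } from▲┃     
               ┃const fs = require('fs');   █┃     
               ┃                            ░┃     
               ┃function renderComponent(res░┃     


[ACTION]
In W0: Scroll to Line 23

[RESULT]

                 ┏━━━━━━━━━━━━━━━━━━━━━━━━┓        
                 ┃ FileViewer             ┃        
                 ┠────────────────────────┨        
                 ┃  secret_key: 5432     ▲┃        
                 ┃  host: 1024           ░┃        
                 ┃                       ░┃        
                 ┃api:                   █┃        
                 ┃# api configuration    ░┃        
                 ┃  interval: 60         ░┃        
                 ┃  host: 0.0.0.0        ░┃        
                 ┃  buffer_size: producti░┃        
                 ┃  port: 0.0.0.0        ░┃        
                 ┃  debug: info          ░┃        
                 ┃  retry_count: 1024    ▼┃        
                 ┗━━━━━━━━━━━━━━━━━━━━━━━━┛        
               ┏━━━━━━━━━━━━━━━━━━━━━━━━━━━━━┓     
               ┃ FileEditor                  ┃     
               ┠─────────────────────────────┨     
               ┃                            ▲┃     
               ┃const data = null;          ░┃     
               ┃const result = null;        ░┃     
               ┃const options = null;       ░┃     


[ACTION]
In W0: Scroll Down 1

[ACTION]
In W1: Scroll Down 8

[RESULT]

                 ┏━━━━━━━━━━━━━━━━━━━━━━━━┓        
                 ┃ FileViewer             ┃        
                 ┠────────────────────────┨        
                 ┃  port: 0.0.0.0        ▲┃        
                 ┃  debug: info          ░┃        
                 ┃  retry_count: 1024    ░┃        
                 ┃                       ░┃        
                 ┃worker:                ░┃        
                 ┃  port: 30             ░┃        
                 ┃  timeout: /var/log    ░┃        
                 ┃  workers: /var/log    ░┃        
                 ┃  retry_count: 60      █┃        
                 ┃  enable_ssl: true     ░┃        
                 ┃                       ▼┃        
                 ┗━━━━━━━━━━━━━━━━━━━━━━━━┛        
               ┏━━━━━━━━━━━━━━━━━━━━━━━━━━━━━┓     
               ┃ FileEditor                  ┃     
               ┠─────────────────────────────┨     
               ┃                            ▲┃     
               ┃const data = null;          ░┃     
               ┃const result = null;        ░┃     
               ┃const options = null;       ░┃     


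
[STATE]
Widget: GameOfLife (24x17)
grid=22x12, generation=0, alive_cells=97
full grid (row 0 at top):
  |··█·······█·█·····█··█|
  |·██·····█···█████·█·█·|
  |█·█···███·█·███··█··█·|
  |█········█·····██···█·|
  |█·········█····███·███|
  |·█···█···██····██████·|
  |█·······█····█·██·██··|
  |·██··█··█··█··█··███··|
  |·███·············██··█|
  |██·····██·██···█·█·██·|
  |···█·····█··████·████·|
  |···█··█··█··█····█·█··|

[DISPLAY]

Gen: 0                  
··█·······█·█·····█··█  
·██·····█···█████·█·█·  
█·█···███·█·███··█··█·  
█········█·····██···█·  
█·········█····███·███  
·█···█···██····██████·  
█·······█····█·██·██··  
·██··█··█··█··█··███··  
·███·············██··█  
██·····██·██···█·█·██·  
···█·····█··████·████·  
···█··█··█··█····█·█··  
                        
                        
                        
                        


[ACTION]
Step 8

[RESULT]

Gen: 8                  
··██···············██·  
·█··█·········█·██···█  
··██········████···█·█  
············███·█··█··  
············██··██····  
······················  
················█·····  
···██··········███····  
··█··█········██·██···  
·█···█·············██·  
··██················█·  
··················███·  
                        
                        
                        
                        


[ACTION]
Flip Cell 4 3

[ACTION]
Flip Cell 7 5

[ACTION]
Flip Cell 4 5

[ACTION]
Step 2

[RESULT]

Gen: 10                 
··██···············██·  
·█··█·············███·  
·█·············█····█·  
··█·█······███·····█··  
···█··················  
··············█···█···  
···███·········█··█···  
··█···█·······█····█··  
······█·······██·█··█·  
·█··██··············█·  
··██··············█··█  
···················██·  
                        
                        
                        
                        


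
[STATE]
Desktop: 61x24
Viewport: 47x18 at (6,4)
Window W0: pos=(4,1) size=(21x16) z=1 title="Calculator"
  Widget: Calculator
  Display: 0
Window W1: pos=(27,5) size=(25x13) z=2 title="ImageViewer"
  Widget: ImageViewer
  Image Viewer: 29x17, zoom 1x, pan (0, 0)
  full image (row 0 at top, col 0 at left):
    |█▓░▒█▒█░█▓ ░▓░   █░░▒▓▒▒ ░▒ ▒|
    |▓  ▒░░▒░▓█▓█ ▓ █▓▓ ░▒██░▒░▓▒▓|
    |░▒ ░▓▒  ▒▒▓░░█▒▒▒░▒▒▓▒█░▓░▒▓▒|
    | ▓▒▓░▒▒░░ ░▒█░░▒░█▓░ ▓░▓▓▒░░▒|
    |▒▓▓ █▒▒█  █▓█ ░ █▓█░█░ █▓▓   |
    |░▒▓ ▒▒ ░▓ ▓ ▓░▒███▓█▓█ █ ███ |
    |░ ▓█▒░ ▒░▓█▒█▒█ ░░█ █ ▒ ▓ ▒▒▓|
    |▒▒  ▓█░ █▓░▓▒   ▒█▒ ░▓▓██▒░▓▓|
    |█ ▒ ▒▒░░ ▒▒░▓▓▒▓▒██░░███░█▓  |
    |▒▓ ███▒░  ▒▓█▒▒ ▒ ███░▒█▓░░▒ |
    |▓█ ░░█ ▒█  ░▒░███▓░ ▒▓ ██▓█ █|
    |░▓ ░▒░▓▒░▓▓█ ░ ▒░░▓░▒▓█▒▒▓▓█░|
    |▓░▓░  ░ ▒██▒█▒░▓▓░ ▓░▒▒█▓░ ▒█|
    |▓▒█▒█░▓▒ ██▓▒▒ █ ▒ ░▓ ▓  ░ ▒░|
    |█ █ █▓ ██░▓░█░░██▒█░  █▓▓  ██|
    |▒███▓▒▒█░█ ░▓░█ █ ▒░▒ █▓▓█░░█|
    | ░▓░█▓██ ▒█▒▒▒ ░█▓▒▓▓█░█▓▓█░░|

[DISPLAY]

                 0┃                            
───┬───┬───┬───┐  ┃  ┏━━━━━━━━━━━━━━━━━━━━━━━┓ 
 7 │ 8 │ 9 │ ÷ │  ┃  ┃ ImageViewer           ┃ 
───┼───┼───┼───┤  ┃  ┠───────────────────────┨ 
 4 │ 5 │ 6 │ × │  ┃  ┃█▓░▒█▒█░█▓ ░▓░   █░░▒▓▒┃ 
───┼───┼───┼───┤  ┃  ┃▓  ▒░░▒░▓█▓█ ▓ █▓▓ ░▒██┃ 
 1 │ 2 │ 3 │ - │  ┃  ┃░▒ ░▓▒  ▒▒▓░░█▒▒▒░▒▒▓▒█┃ 
───┼───┼───┼───┤  ┃  ┃ ▓▒▓░▒▒░░ ░▒█░░▒░█▓░ ▓░┃ 
 0 │ . │ = │ + │  ┃  ┃▒▓▓ █▒▒█  █▓█ ░ █▓█░█░ ┃ 
───┼───┼───┼───┤  ┃  ┃░▒▓ ▒▒ ░▓ ▓ ▓░▒███▓█▓█ ┃ 
 C │ MC│ MR│ M+│  ┃  ┃░ ▓█▒░ ▒░▓█▒█▒█ ░░█ █ ▒┃ 
───┴───┴───┴───┘  ┃  ┃▒▒  ▓█░ █▓░▓▒   ▒█▒ ░▓▓┃ 
━━━━━━━━━━━━━━━━━━┛  ┃█ ▒ ▒▒░░ ▒▒░▓▓▒▓▒██░░██┃ 
                     ┗━━━━━━━━━━━━━━━━━━━━━━━┛ 
                                               
                                               
                                               
                                               


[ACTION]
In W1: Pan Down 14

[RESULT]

                 0┃                            
───┬───┬───┬───┐  ┃  ┏━━━━━━━━━━━━━━━━━━━━━━━┓ 
 7 │ 8 │ 9 │ ÷ │  ┃  ┃ ImageViewer           ┃ 
───┼───┼───┼───┤  ┃  ┠───────────────────────┨ 
 4 │ 5 │ 6 │ × │  ┃  ┃█ █ █▓ ██░▓░█░░██▒█░  █┃ 
───┼───┼───┼───┤  ┃  ┃▒███▓▒▒█░█ ░▓░█ █ ▒░▒ █┃ 
 1 │ 2 │ 3 │ - │  ┃  ┃ ░▓░█▓██ ▒█▒▒▒ ░█▓▒▓▓█░┃ 
───┼───┼───┼───┤  ┃  ┃                       ┃ 
 0 │ . │ = │ + │  ┃  ┃                       ┃ 
───┼───┼───┼───┤  ┃  ┃                       ┃ 
 C │ MC│ MR│ M+│  ┃  ┃                       ┃ 
───┴───┴───┴───┘  ┃  ┃                       ┃ 
━━━━━━━━━━━━━━━━━━┛  ┃                       ┃ 
                     ┗━━━━━━━━━━━━━━━━━━━━━━━┛ 
                                               
                                               
                                               
                                               


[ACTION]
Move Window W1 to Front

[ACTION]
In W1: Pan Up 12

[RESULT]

                 0┃                            
───┬───┬───┬───┐  ┃  ┏━━━━━━━━━━━━━━━━━━━━━━━┓ 
 7 │ 8 │ 9 │ ÷ │  ┃  ┃ ImageViewer           ┃ 
───┼───┼───┼───┤  ┃  ┠───────────────────────┨ 
 4 │ 5 │ 6 │ × │  ┃  ┃░▒ ░▓▒  ▒▒▓░░█▒▒▒░▒▒▓▒█┃ 
───┼───┼───┼───┤  ┃  ┃ ▓▒▓░▒▒░░ ░▒█░░▒░█▓░ ▓░┃ 
 1 │ 2 │ 3 │ - │  ┃  ┃▒▓▓ █▒▒█  █▓█ ░ █▓█░█░ ┃ 
───┼───┼───┼───┤  ┃  ┃░▒▓ ▒▒ ░▓ ▓ ▓░▒███▓█▓█ ┃ 
 0 │ . │ = │ + │  ┃  ┃░ ▓█▒░ ▒░▓█▒█▒█ ░░█ █ ▒┃ 
───┼───┼───┼───┤  ┃  ┃▒▒  ▓█░ █▓░▓▒   ▒█▒ ░▓▓┃ 
 C │ MC│ MR│ M+│  ┃  ┃█ ▒ ▒▒░░ ▒▒░▓▓▒▓▒██░░██┃ 
───┴───┴───┴───┘  ┃  ┃▒▓ ███▒░  ▒▓█▒▒ ▒ ███░▒┃ 
━━━━━━━━━━━━━━━━━━┛  ┃▓█ ░░█ ▒█  ░▒░███▓░ ▒▓ ┃ 
                     ┗━━━━━━━━━━━━━━━━━━━━━━━┛ 
                                               
                                               
                                               
                                               


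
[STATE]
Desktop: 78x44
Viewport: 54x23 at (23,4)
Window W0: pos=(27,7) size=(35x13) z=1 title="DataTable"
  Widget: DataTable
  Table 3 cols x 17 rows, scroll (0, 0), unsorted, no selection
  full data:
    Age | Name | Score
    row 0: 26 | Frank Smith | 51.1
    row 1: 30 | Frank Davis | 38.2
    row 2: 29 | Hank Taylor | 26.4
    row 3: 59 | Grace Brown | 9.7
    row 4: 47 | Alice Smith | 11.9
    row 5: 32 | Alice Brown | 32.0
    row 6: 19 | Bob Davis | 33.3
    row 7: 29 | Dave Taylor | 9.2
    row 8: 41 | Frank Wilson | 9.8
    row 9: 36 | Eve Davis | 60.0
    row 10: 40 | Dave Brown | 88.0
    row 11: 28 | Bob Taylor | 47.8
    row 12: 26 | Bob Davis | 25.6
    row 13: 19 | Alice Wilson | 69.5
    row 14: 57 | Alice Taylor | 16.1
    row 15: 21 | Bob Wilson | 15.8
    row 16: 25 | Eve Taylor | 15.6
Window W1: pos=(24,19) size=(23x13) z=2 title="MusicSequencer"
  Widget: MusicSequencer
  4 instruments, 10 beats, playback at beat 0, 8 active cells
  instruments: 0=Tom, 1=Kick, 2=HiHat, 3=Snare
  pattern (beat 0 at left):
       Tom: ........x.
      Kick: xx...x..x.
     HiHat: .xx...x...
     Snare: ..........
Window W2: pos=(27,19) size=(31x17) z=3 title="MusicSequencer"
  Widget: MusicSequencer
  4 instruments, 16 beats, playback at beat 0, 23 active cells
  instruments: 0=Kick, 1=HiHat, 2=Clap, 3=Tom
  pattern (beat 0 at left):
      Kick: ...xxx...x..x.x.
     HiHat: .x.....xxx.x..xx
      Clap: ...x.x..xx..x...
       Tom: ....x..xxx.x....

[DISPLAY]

                                                      
                                                      
                                                      
    ┏━━━━━━━━━━━━━━━━━━━━━━━━━━━━━━━━━┓               
    ┃ DataTable                       ┃               
    ┠─────────────────────────────────┨               
    ┃Age│Name        │Score           ┃               
    ┃───┼────────────┼─────           ┃               
    ┃26 │Frank Smith │51.1            ┃               
    ┃30 │Frank Davis │38.2            ┃               
    ┃29 │Hank Taylor │26.4            ┃               
    ┃59 │Grace Brown │9.7             ┃               
    ┃47 │Alice Smith │11.9            ┃               
    ┃32 │Alice Brown │32.0            ┃               
    ┃19 │Bob Davis   │33.3            ┃               
 ┏━━┏━━━━━━━━━━━━━━━━━━━━━━━━━━━━━┓━━━┛               
 ┃ M┃ MusicSequencer              ┃                   
 ┠──┠─────────────────────────────┨                   
 ┃  ┃      ▼123456789012345       ┃                   
 ┃  ┃  Kick···███···█··█·█·       ┃                   
 ┃  ┃ HiHat·█·····███·█··██       ┃                   
 ┃ H┃  Clap···█·█··██··█···       ┃                   
 ┃ S┃   Tom····█··███·█····       ┃                   


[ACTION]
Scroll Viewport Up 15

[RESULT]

                                                      
                                                      
                                                      
                                                      
                                                      
                                                      
                                                      
    ┏━━━━━━━━━━━━━━━━━━━━━━━━━━━━━━━━━┓               
    ┃ DataTable                       ┃               
    ┠─────────────────────────────────┨               
    ┃Age│Name        │Score           ┃               
    ┃───┼────────────┼─────           ┃               
    ┃26 │Frank Smith │51.1            ┃               
    ┃30 │Frank Davis │38.2            ┃               
    ┃29 │Hank Taylor │26.4            ┃               
    ┃59 │Grace Brown │9.7             ┃               
    ┃47 │Alice Smith │11.9            ┃               
    ┃32 │Alice Brown │32.0            ┃               
    ┃19 │Bob Davis   │33.3            ┃               
 ┏━━┏━━━━━━━━━━━━━━━━━━━━━━━━━━━━━┓━━━┛               
 ┃ M┃ MusicSequencer              ┃                   
 ┠──┠─────────────────────────────┨                   
 ┃  ┃      ▼123456789012345       ┃                   


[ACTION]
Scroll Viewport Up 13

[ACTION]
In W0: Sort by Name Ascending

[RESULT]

                                                      
                                                      
                                                      
                                                      
                                                      
                                                      
                                                      
    ┏━━━━━━━━━━━━━━━━━━━━━━━━━━━━━━━━━┓               
    ┃ DataTable                       ┃               
    ┠─────────────────────────────────┨               
    ┃Age│Name       ▲│Score           ┃               
    ┃───┼────────────┼─────           ┃               
    ┃32 │Alice Brown │32.0            ┃               
    ┃47 │Alice Smith │11.9            ┃               
    ┃57 │Alice Taylor│16.1            ┃               
    ┃19 │Alice Wilson│69.5            ┃               
    ┃19 │Bob Davis   │33.3            ┃               
    ┃26 │Bob Davis   │25.6            ┃               
    ┃28 │Bob Taylor  │47.8            ┃               
 ┏━━┏━━━━━━━━━━━━━━━━━━━━━━━━━━━━━┓━━━┛               
 ┃ M┃ MusicSequencer              ┃                   
 ┠──┠─────────────────────────────┨                   
 ┃  ┃      ▼123456789012345       ┃                   


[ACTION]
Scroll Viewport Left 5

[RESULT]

                                                      
                                                      
                                                      
                                                      
                                                      
                                                      
                                                      
         ┏━━━━━━━━━━━━━━━━━━━━━━━━━━━━━━━━━┓          
         ┃ DataTable                       ┃          
         ┠─────────────────────────────────┨          
         ┃Age│Name       ▲│Score           ┃          
         ┃───┼────────────┼─────           ┃          
         ┃32 │Alice Brown │32.0            ┃          
         ┃47 │Alice Smith │11.9            ┃          
         ┃57 │Alice Taylor│16.1            ┃          
         ┃19 │Alice Wilson│69.5            ┃          
         ┃19 │Bob Davis   │33.3            ┃          
         ┃26 │Bob Davis   │25.6            ┃          
         ┃28 │Bob Taylor  │47.8            ┃          
      ┏━━┏━━━━━━━━━━━━━━━━━━━━━━━━━━━━━┓━━━┛          
      ┃ M┃ MusicSequencer              ┃              
      ┠──┠─────────────────────────────┨              
      ┃  ┃      ▼123456789012345       ┃              
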